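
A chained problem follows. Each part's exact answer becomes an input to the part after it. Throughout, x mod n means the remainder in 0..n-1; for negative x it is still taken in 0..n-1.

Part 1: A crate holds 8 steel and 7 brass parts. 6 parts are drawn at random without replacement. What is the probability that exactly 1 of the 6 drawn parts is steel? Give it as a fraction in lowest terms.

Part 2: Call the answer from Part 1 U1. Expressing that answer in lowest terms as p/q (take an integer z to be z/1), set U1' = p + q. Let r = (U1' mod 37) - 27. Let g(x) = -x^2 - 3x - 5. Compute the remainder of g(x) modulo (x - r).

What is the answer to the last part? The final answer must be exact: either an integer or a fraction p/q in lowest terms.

-113

Part 1: total draws C(15,6) = 5005; favorable C(8,1)*C(7,5) = 168; P = 24/715; answer 24/715
Part 2: U1 = 24/715; threaded value p + q = 739; r = 9; remainder = value at the root: -1*(9)^2 - 3*(9)^1 - 5 = (-81) + (-27) + (-5) = -113; answer -113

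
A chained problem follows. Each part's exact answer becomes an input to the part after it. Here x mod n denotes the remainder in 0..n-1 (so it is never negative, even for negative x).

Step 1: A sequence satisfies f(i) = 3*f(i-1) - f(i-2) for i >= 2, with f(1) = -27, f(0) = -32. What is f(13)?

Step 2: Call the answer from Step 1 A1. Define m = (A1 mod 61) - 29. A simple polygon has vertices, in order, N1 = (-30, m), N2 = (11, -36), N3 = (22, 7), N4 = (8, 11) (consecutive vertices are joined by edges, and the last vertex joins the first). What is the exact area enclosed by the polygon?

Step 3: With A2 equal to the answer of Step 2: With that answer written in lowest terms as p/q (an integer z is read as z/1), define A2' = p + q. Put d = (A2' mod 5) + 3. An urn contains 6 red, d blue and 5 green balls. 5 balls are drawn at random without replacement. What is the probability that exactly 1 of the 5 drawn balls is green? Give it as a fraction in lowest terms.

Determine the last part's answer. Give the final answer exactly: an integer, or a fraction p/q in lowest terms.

45/143

Step 1: f(2) = 3*(-27) - 1*(-32) = -49; iterating: f(2)=-49, f(3)=-120, f(4)=-311, f(5)=-813, f(6)=-2128, f(7)=-5571, f(8)=-14585, f(9)=-38184, f(10)=-99967, f(11)=-261717, f(12)=-685184, f(13)=-1793835; answer -1793835
Step 2: A1 = -1793835; m = 24; cross terms: (-30*-36 - 11*24)=816, (11*7 - 22*-36)=869, (22*11 - 8*7)=186, (8*24 - -30*11)=522; twice the area = |2393| = 2393; area = 2393/2; answer 2393/2
Step 3: A2 = 2393/2; threaded value p + q = 2395; d = 3; total draws C(14,5) = 2002; favorable C(5,1)*C(9,4) = 630; P = 45/143; answer 45/143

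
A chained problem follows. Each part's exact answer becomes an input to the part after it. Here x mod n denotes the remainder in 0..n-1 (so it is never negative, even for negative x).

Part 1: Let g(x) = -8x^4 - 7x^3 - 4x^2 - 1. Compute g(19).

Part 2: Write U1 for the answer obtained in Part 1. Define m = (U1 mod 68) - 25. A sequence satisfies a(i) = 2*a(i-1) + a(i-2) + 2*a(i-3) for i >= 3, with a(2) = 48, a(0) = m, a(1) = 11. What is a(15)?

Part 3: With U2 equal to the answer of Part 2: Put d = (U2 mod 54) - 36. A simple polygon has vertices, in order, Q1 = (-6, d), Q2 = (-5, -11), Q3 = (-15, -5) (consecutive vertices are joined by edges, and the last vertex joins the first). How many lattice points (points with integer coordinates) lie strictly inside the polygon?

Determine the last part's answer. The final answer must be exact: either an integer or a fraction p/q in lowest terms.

Part 1: -8*(19)^4 - 7*(19)^3 - 4*(19)^2 - 1 = (-1042568) + (-48013) + (-1444) + (-1) = -1092026; answer -1092026
Part 2: U1 = -1092026; m = 29; a(3) = 2*(48) + 1*(11) + 2*(29) = 165; iterating: a(3)=165, a(4)=400, a(5)=1061, a(6)=2852, a(7)=7565, a(8)=20104, a(9)=53477, a(10)=142188, a(11)=378061, a(12)=1005264, a(13)=2672965, a(14)=7107316, a(15)=18898125; answer 18898125
Part 3: U2 = 18898125; d = -21; cross terms: (-6*-11 - -5*-21)=-39, (-5*-5 - -15*-11)=-140, (-15*-21 - -6*-5)=285; twice the area = |106| = 106; area = 53; boundary points = 1 + 2 + 1 = 4; strictly interior points = area - boundary/2 + 1 = 52; answer 52

52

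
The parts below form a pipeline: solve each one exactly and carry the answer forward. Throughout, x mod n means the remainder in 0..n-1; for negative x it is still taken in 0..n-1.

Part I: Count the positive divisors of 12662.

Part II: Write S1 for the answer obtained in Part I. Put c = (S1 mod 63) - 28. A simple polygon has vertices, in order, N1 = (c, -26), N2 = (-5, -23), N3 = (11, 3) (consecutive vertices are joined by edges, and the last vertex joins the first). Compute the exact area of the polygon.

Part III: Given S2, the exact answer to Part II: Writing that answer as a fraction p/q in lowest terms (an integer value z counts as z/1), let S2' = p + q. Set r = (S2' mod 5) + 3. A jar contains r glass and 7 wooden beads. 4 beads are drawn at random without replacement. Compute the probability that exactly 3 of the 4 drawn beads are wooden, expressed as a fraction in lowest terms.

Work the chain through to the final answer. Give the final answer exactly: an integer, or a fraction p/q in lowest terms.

Part I: 12662 = 2 * 13 * 487; number of divisors = (1+1) * (1+1) * (1+1) = 8; answer 8
Part II: S1 = 8; c = -20; cross terms: (-20*-23 - -5*-26)=330, (-5*3 - 11*-23)=238, (11*-26 - -20*3)=-226; twice the area = |342| = 342; area = 171; answer 171
Part III: S2 = 171; threaded value p + q = 172; r = 5; total draws C(12,4) = 495; favorable C(7,3)*C(5,1) = 175; P = 35/99; answer 35/99

35/99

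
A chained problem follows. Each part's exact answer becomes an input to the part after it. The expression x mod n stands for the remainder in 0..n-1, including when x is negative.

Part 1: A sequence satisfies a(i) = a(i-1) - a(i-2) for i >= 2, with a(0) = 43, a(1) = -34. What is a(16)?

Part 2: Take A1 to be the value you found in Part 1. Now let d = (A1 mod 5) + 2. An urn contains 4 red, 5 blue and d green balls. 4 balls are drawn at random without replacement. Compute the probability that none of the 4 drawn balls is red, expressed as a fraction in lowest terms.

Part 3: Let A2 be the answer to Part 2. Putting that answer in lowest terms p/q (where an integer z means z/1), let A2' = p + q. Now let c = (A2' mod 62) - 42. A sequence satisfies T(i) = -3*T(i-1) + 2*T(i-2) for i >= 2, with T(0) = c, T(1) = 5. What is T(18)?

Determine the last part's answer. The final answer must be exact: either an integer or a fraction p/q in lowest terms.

Part 1: a(2) = 1*(-34) - 1*(43) = -77; iterating: a(2)=-77, a(3)=-43, a(4)=34, a(5)=77, a(6)=43, a(7)=-34, a(8)=-77, a(9)=-43, a(10)=34, a(11)=77, a(12)=43, a(13)=-34, a(14)=-77, a(15)=-43, a(16)=34; answer 34
Part 2: A1 = 34; d = 6; total draws C(15,4) = 1365; favorable C(11,4) = 330; P = 22/91; answer 22/91
Part 3: A2 = 22/91; threaded value p + q = 113; c = 9; T(2) = -3*(5) + 2*(9) = 3; iterating: T(2)=3, T(3)=1, T(4)=3, T(5)=-7, T(6)=27, T(7)=-95, T(8)=339, T(9)=-1207, T(10)=4299, T(11)=-15311, T(12)=54531, T(13)=-194215, T(14)=691707, T(15)=-2463551, T(16)=8774067, T(17)=-31249303, T(18)=111296043; answer 111296043

111296043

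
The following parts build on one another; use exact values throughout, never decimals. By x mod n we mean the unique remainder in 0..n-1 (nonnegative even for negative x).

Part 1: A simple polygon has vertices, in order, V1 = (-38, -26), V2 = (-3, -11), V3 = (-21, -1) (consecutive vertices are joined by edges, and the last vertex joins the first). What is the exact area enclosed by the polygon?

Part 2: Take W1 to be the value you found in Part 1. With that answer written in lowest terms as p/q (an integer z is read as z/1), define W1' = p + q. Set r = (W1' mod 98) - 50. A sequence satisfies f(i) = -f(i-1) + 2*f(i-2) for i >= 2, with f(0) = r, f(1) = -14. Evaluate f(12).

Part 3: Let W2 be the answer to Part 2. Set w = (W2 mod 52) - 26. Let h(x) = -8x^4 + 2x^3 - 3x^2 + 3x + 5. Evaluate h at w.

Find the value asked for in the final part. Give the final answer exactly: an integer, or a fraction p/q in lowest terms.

-10021

Part 1: cross terms: (-38*-11 - -3*-26)=340, (-3*-1 - -21*-11)=-228, (-21*-26 - -38*-1)=508; twice the area = |620| = 620; area = 310; answer 310
Part 2: W1 = 310; threaded value p + q = 311; r = -33; f(2) = -1*(-14) + 2*(-33) = -52; iterating: f(2)=-52, f(3)=24, f(4)=-128, f(5)=176, f(6)=-432, f(7)=784, f(8)=-1648, f(9)=3216, f(10)=-6512, f(11)=12944, f(12)=-25968; answer -25968
Part 3: W2 = -25968; w = 6; -8*(6)^4 + 2*(6)^3 - 3*(6)^2 + 3*(6)^1 + 5 = (-10368) + (432) + (-108) + (18) + (5) = -10021; answer -10021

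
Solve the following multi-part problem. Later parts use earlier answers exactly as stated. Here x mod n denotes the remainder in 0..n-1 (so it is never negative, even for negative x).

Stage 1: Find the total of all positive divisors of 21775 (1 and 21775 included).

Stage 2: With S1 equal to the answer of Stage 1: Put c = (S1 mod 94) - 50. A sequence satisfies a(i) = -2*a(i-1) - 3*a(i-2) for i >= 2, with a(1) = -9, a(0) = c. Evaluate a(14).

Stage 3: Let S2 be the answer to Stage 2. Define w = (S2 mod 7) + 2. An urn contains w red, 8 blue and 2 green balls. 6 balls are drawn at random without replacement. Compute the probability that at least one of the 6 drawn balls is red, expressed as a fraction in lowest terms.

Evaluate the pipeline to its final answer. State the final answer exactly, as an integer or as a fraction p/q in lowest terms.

251/286

Stage 1: 21775 = 5^2 * 13 * 67; sigma = (1 + 5 + 25) * (1 + 13) * (1 + 67) = 31 * 14 * 68 = 29512; answer 29512
Stage 2: S1 = 29512; c = 40; a(2) = -2*(-9) - 3*(40) = -102; iterating: a(2)=-102, a(3)=231, a(4)=-156, a(5)=-381, a(6)=1230, a(7)=-1317, a(8)=-1056, a(9)=6063, a(10)=-8958, a(11)=-273, a(12)=27420, a(13)=-54021, a(14)=25782; answer 25782
Stage 3: S2 = 25782; w = 3; total draws C(13,6) = 1716; complement C(10,6) = 210; favorable 1716 - 210 = 1506; P = 251/286; answer 251/286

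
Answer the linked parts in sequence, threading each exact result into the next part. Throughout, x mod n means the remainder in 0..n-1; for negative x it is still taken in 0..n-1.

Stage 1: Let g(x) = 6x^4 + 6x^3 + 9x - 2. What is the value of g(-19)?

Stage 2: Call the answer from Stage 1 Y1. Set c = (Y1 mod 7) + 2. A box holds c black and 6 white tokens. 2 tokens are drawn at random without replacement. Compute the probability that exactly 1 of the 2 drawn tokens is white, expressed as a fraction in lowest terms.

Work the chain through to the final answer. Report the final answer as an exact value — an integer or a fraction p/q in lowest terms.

Stage 1: 6*(-19)^4 + 6*(-19)^3 + 9*(-19)^1 - 2 = (781926) + (-41154) + (-171) + (-2) = 740599; answer 740599
Stage 2: Y1 = 740599; c = 8; total draws C(14,2) = 91; favorable C(6,1)*C(8,1) = 48; P = 48/91; answer 48/91

48/91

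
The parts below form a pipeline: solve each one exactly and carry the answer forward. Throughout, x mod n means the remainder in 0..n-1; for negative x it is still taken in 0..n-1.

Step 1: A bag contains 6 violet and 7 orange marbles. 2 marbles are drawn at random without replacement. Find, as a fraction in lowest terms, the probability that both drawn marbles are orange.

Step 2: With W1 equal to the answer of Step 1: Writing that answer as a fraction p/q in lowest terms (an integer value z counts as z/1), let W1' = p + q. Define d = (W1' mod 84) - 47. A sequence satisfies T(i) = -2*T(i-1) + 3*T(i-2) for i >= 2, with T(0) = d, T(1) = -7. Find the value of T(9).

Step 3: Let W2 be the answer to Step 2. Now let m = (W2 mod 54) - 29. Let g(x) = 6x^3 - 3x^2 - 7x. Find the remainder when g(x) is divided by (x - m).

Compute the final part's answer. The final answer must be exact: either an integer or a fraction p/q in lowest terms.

1146

Step 1: total draws C(13,2) = 78; favorable C(7,2) = 21; P = 7/26; answer 7/26
Step 2: W1 = 7/26; threaded value p + q = 33; d = -14; T(2) = -2*(-7) + 3*(-14) = -28; iterating: T(2)=-28, T(3)=35, T(4)=-154, T(5)=413, T(6)=-1288, T(7)=3815, T(8)=-11494, T(9)=34433; answer 34433
Step 3: W2 = 34433; m = 6; remainder = value at the root: 6*(6)^3 - 3*(6)^2 - 7*(6)^1 = (1296) + (-108) + (-42) = 1146; answer 1146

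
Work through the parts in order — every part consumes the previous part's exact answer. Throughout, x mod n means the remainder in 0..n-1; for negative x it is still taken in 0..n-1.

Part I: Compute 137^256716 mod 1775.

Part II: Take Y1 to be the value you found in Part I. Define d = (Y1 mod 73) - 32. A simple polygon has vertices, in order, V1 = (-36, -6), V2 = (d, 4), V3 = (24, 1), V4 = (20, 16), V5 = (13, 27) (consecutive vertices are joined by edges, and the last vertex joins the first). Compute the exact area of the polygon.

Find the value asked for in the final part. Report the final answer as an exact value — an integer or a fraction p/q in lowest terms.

Part I: squarings mod 1775: 137^1=137, 137^2=1019, 137^4=1761, 137^8=196, 137^16=1141, 137^32=806, 137^64=1761, 137^128=196, 137^256=1141, 137^512=806, 137^1024=1761, 137^2048=196, 137^4096=1141, 137^8192=806, 137^16384=1761, 137^32768=196, 137^65536=1141, 137^131072=806; 137^256716 = 137^4 * 137^8 * 137^64 * 137^128 * 137^512 * 137^2048 * 137^8192 * 137^16384 * 137^32768 * 137^65536 * 137^131072 = 1141 (mod 1775); answer 1141
Part II: Y1 = 1141; d = 14; cross terms: (-36*4 - 14*-6)=-60, (14*1 - 24*4)=-82, (24*16 - 20*1)=364, (20*27 - 13*16)=332, (13*-6 - -36*27)=894; twice the area = |1448| = 1448; area = 724; answer 724

724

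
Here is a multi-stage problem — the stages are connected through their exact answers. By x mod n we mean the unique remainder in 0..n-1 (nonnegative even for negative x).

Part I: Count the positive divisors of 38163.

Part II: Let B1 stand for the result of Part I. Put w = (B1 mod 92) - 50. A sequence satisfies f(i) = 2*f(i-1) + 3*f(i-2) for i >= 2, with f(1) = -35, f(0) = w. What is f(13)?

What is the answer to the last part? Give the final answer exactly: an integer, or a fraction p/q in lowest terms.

-32285015

Part I: 38163 = 3 * 12721; number of divisors = (1+1) * (1+1) = 4; answer 4
Part II: B1 = 4; w = -46; f(2) = 2*(-35) + 3*(-46) = -208; iterating: f(2)=-208, f(3)=-521, f(4)=-1666, f(5)=-4895, f(6)=-14788, f(7)=-44261, f(8)=-132886, f(9)=-398555, f(10)=-1195768, f(11)=-3587201, f(12)=-10761706, f(13)=-32285015; answer -32285015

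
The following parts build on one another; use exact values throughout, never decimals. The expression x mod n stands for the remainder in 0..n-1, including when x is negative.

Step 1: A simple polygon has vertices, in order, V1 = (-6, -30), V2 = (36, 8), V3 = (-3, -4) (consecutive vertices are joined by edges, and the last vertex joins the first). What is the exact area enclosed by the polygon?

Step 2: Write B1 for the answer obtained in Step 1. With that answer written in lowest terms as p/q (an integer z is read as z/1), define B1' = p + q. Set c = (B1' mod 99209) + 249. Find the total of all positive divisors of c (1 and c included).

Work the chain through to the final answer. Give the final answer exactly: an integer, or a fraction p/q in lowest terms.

740

Step 1: cross terms: (-6*8 - 36*-30)=1032, (36*-4 - -3*8)=-120, (-3*-30 - -6*-4)=66; twice the area = |978| = 978; area = 489; answer 489
Step 2: B1 = 489; threaded value p + q = 490; c = 739; 739 is prime, so its only divisors are 1 and 739; sigma = 1 + 739 = 740; answer 740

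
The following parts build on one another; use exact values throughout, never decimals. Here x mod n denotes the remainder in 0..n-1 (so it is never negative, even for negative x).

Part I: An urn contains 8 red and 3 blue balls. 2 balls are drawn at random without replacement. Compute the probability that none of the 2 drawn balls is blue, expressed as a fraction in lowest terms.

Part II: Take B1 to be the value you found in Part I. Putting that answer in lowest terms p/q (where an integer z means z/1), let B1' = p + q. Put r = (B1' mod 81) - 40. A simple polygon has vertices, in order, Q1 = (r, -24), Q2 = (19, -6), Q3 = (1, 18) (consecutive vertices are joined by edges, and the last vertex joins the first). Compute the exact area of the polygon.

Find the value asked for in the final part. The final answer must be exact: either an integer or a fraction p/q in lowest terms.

846

Part I: total draws C(11,2) = 55; favorable C(8,2) = 28; P = 28/55; answer 28/55
Part II: B1 = 28/55; threaded value p + q = 83; r = -38; cross terms: (-38*-6 - 19*-24)=684, (19*18 - 1*-6)=348, (1*-24 - -38*18)=660; twice the area = |1692| = 1692; area = 846; answer 846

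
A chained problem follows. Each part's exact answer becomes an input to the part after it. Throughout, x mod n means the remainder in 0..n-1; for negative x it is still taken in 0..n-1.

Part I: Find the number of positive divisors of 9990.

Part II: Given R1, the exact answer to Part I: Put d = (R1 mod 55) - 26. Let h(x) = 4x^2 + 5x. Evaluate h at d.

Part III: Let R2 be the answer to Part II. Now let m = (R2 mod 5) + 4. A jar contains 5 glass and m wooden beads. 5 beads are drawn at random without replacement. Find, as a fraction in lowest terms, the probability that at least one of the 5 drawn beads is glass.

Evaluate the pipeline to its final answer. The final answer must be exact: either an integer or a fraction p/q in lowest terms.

Part I: 9990 = 2 * 3^3 * 5 * 37; number of divisors = (1+1) * (3+1) * (1+1) * (1+1) = 32; answer 32
Part II: R1 = 32; d = 6; 4*(6)^2 + 5*(6)^1 = (144) + (30) = 174; answer 174
Part III: R2 = 174; m = 8; total draws C(13,5) = 1287; complement C(8,5) = 56; favorable 1287 - 56 = 1231; P = 1231/1287; answer 1231/1287

1231/1287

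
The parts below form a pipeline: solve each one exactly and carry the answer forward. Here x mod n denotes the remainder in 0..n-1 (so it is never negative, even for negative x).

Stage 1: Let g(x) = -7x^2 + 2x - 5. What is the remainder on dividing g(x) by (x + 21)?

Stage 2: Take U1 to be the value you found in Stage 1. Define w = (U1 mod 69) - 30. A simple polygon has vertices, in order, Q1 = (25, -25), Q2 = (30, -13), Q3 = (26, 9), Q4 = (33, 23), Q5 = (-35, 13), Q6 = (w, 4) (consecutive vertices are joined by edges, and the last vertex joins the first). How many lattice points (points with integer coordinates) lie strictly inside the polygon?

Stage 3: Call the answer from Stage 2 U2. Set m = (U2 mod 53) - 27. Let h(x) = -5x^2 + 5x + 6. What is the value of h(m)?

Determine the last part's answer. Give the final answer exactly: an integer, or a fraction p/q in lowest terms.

-1524

Stage 1: remainder = value at the root: -7*(-21)^2 + 2*(-21)^1 - 5 = (-3087) + (-42) + (-5) = -3134; answer -3134
Stage 2: U1 = -3134; w = 10; cross terms: (25*-13 - 30*-25)=425, (30*9 - 26*-13)=608, (26*23 - 33*9)=301, (33*13 - -35*23)=1234, (-35*4 - 10*13)=-270, (10*-25 - 25*4)=-350; twice the area = |1948| = 1948; area = 974; boundary points = 1 + 2 + 7 + 2 + 9 + 1 = 22; strictly interior points = area - boundary/2 + 1 = 964; answer 964
Stage 3: U2 = 964; m = -17; -5*(-17)^2 + 5*(-17)^1 + 6 = (-1445) + (-85) + (6) = -1524; answer -1524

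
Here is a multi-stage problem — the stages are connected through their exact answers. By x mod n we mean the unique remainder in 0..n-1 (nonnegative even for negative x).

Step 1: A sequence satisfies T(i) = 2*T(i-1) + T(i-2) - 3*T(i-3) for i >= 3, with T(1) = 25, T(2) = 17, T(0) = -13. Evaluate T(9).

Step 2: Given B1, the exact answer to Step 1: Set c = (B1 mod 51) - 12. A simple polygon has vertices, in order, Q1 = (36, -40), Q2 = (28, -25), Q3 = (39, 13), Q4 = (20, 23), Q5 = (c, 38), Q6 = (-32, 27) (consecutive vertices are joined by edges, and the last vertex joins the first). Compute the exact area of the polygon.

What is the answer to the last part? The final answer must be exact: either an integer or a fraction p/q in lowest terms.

Step 1: T(3) = 2*(17) + 1*(25) - 3*(-13) = 98; iterating: T(3)=98, T(4)=138, T(5)=323, T(6)=490, T(7)=889, T(8)=1299, T(9)=2017; answer 2017
Step 2: B1 = 2017; c = 16; cross terms: (36*-25 - 28*-40)=220, (28*13 - 39*-25)=1339, (39*23 - 20*13)=637, (20*38 - 16*23)=392, (16*27 - -32*38)=1648, (-32*-40 - 36*27)=308; twice the area = |4544| = 4544; area = 2272; answer 2272

2272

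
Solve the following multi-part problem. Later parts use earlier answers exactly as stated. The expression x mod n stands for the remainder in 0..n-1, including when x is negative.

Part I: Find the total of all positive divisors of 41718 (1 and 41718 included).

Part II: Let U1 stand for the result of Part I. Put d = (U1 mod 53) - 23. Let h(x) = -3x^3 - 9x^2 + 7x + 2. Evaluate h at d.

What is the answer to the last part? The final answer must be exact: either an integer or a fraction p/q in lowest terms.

Part I: 41718 = 2 * 3 * 17 * 409; sigma = (1 + 2) * (1 + 3) * (1 + 17) * (1 + 409) = 3 * 4 * 18 * 410 = 88560; answer 88560
Part II: U1 = 88560; d = 27; -3*(27)^3 - 9*(27)^2 + 7*(27)^1 + 2 = (-59049) + (-6561) + (189) + (2) = -65419; answer -65419

-65419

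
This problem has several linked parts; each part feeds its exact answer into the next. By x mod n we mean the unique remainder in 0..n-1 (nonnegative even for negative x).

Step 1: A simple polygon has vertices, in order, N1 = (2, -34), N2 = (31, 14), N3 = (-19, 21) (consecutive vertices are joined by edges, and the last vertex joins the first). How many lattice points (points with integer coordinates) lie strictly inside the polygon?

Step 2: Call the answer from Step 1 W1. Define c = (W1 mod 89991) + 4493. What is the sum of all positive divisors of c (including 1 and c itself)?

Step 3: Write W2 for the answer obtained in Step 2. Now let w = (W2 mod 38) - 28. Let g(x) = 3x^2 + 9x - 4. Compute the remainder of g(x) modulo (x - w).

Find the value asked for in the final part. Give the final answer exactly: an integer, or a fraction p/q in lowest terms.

Step 1: cross terms: (2*14 - 31*-34)=1082, (31*21 - -19*14)=917, (-19*-34 - 2*21)=604; twice the area = |2603| = 2603; area = 2603/2; boundary points = 1 + 1 + 1 = 3; strictly interior points = area - boundary/2 + 1 = 1301; answer 1301
Step 2: W1 = 1301; c = 5794; 5794 = 2 * 2897; sigma = (1 + 2) * (1 + 2897) = 3 * 2898 = 8694; answer 8694
Step 3: W2 = 8694; w = 2; remainder = value at the root: 3*(2)^2 + 9*(2)^1 - 4 = (12) + (18) + (-4) = 26; answer 26

26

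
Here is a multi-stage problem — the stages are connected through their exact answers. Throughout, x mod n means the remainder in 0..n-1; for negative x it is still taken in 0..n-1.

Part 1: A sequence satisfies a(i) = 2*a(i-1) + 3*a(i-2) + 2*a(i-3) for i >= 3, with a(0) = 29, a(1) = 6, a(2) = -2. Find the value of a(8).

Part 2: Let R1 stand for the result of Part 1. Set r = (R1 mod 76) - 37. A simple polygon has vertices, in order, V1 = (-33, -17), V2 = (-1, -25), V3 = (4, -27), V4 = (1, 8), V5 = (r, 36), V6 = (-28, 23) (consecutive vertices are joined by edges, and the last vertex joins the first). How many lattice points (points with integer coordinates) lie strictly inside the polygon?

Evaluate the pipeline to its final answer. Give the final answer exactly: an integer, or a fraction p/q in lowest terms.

Part 1: a(3) = 2*(-2) + 3*(6) + 2*(29) = 72; iterating: a(3)=72, a(4)=150, a(5)=512, a(6)=1618, a(7)=5072, a(8)=16022; answer 16022
Part 2: R1 = 16022; r = 25; cross terms: (-33*-25 - -1*-17)=808, (-1*-27 - 4*-25)=127, (4*8 - 1*-27)=59, (1*36 - 25*8)=-164, (25*23 - -28*36)=1583, (-28*-17 - -33*23)=1235; twice the area = |3648| = 3648; area = 1824; boundary points = 8 + 1 + 1 + 4 + 1 + 5 = 20; strictly interior points = area - boundary/2 + 1 = 1815; answer 1815

1815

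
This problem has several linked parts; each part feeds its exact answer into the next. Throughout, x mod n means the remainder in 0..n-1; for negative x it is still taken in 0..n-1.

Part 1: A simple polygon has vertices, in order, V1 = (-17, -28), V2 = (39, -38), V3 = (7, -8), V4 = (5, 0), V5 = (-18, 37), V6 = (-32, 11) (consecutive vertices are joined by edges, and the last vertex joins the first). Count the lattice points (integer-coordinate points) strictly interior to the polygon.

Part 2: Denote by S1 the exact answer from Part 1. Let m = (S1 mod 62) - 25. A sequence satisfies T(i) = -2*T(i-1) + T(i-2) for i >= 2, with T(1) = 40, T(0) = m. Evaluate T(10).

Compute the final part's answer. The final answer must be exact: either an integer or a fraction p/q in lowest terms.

Part 1: cross terms: (-17*-38 - 39*-28)=1738, (39*-8 - 7*-38)=-46, (7*0 - 5*-8)=40, (5*37 - -18*0)=185, (-18*11 - -32*37)=986, (-32*-28 - -17*11)=1083; twice the area = |3986| = 3986; area = 1993; boundary points = 2 + 2 + 2 + 1 + 2 + 3 = 12; strictly interior points = area - boundary/2 + 1 = 1988; answer 1988
Part 2: S1 = 1988; m = -21; T(2) = -2*(40) + 1*(-21) = -101; iterating: T(2)=-101, T(3)=242, T(4)=-585, T(5)=1412, T(6)=-3409, T(7)=8230, T(8)=-19869, T(9)=47968, T(10)=-115805; answer -115805

-115805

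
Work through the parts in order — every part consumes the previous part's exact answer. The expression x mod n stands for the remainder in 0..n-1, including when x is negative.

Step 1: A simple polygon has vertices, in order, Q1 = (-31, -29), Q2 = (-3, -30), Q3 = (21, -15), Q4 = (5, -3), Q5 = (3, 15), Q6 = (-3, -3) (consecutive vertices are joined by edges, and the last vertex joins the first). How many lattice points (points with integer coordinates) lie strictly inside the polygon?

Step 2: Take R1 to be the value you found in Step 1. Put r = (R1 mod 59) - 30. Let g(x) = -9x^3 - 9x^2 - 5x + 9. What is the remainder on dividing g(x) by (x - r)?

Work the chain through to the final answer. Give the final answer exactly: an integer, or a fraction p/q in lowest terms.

-46894

Step 1: cross terms: (-31*-30 - -3*-29)=843, (-3*-15 - 21*-30)=675, (21*-3 - 5*-15)=12, (5*15 - 3*-3)=84, (3*-3 - -3*15)=36, (-3*-29 - -31*-3)=-6; twice the area = |1644| = 1644; area = 822; boundary points = 1 + 3 + 4 + 2 + 6 + 2 = 18; strictly interior points = area - boundary/2 + 1 = 814; answer 814
Step 2: R1 = 814; r = 17; remainder = value at the root: -9*(17)^3 - 9*(17)^2 - 5*(17)^1 + 9 = (-44217) + (-2601) + (-85) + (9) = -46894; answer -46894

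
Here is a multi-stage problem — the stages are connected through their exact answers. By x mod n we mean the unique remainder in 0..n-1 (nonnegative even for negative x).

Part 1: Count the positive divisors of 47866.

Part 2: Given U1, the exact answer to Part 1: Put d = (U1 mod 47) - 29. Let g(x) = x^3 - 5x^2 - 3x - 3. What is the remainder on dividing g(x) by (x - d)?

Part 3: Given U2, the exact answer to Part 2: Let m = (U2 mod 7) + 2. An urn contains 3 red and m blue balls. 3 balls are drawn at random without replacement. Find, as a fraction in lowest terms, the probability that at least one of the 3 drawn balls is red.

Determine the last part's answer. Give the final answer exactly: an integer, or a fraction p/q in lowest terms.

16/21

Part 1: 47866 = 2 * 7 * 13 * 263; number of divisors = (1+1) * (1+1) * (1+1) * (1+1) = 16; answer 16
Part 2: U1 = 16; d = -13; remainder = value at the root: 1*(-13)^3 - 5*(-13)^2 - 3*(-13)^1 - 3 = (-2197) + (-845) + (39) + (-3) = -3006; answer -3006
Part 3: U2 = -3006; m = 6; total draws C(9,3) = 84; complement C(6,3) = 20; favorable 84 - 20 = 64; P = 16/21; answer 16/21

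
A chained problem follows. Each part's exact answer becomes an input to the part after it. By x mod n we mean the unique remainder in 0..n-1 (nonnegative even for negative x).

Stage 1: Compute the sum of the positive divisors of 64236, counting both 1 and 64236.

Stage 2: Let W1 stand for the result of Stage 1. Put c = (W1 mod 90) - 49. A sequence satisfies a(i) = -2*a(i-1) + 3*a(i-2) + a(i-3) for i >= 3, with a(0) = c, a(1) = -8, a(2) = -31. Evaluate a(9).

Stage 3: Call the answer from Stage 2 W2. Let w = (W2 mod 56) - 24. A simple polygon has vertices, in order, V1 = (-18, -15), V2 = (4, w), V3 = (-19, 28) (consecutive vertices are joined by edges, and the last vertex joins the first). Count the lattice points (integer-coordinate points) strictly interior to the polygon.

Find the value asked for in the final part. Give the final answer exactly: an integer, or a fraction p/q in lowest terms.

490

Stage 1: 64236 = 2^2 * 3 * 53 * 101; sigma = (1 + 2 + 4) * (1 + 3) * (1 + 53) * (1 + 101) = 7 * 4 * 54 * 102 = 154224; answer 154224
Stage 2: W1 = 154224; c = 5; a(3) = -2*(-31) + 3*(-8) + 1*(5) = 43; iterating: a(3)=43, a(4)=-187, a(5)=472, a(6)=-1462, a(7)=4153, a(8)=-12220, a(9)=35437; answer 35437
Stage 3: W2 = 35437; w = 21; cross terms: (-18*21 - 4*-15)=-318, (4*28 - -19*21)=511, (-19*-15 - -18*28)=789; twice the area = |982| = 982; area = 491; boundary points = 2 + 1 + 1 = 4; strictly interior points = area - boundary/2 + 1 = 490; answer 490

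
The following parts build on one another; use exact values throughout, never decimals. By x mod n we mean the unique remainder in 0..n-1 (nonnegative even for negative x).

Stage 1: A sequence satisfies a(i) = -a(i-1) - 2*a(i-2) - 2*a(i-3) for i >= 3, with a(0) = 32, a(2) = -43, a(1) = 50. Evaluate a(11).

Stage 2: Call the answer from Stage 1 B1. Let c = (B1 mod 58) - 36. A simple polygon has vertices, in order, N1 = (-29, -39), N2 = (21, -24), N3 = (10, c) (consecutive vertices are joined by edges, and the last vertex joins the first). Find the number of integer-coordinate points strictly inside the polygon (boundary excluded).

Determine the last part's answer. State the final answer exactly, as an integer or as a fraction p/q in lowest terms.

Stage 1: a(3) = -1*(-43) - 2*(50) - 2*(32) = -121; iterating: a(3)=-121, a(4)=107, a(5)=221, a(6)=-193, a(7)=-463, a(8)=407, a(9)=905, a(10)=-793, a(11)=-1831; answer -1831
Stage 2: B1 = -1831; c = -11; cross terms: (-29*-24 - 21*-39)=1515, (21*-11 - 10*-24)=9, (10*-39 - -29*-11)=-709; twice the area = |815| = 815; area = 815/2; boundary points = 5 + 1 + 1 = 7; strictly interior points = area - boundary/2 + 1 = 405; answer 405

405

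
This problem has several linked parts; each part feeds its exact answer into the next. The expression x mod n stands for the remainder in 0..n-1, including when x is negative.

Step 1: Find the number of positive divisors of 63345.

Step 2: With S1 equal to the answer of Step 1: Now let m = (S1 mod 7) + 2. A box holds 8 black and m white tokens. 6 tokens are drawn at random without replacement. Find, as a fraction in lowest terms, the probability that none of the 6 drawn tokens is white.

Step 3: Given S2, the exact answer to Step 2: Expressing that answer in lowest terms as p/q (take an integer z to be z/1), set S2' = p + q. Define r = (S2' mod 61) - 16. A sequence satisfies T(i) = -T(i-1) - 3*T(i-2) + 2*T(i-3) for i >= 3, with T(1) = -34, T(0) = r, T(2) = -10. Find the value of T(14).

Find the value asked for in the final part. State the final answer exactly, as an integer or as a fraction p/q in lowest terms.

Step 1: 63345 = 3 * 5 * 41 * 103; number of divisors = (1+1) * (1+1) * (1+1) * (1+1) = 16; answer 16
Step 2: S1 = 16; m = 4; total draws C(12,6) = 924; favorable C(8,6) = 28; P = 1/33; answer 1/33
Step 3: S2 = 1/33; threaded value p + q = 34; r = 18; T(3) = -1*(-10) - 3*(-34) + 2*(18) = 148; iterating: T(3)=148, T(4)=-186, T(5)=-278, T(6)=1132, T(7)=-670, T(8)=-3282, T(9)=7556, T(10)=950, T(11)=-30182, T(12)=42444, T(13)=50002, T(14)=-237698; answer -237698

-237698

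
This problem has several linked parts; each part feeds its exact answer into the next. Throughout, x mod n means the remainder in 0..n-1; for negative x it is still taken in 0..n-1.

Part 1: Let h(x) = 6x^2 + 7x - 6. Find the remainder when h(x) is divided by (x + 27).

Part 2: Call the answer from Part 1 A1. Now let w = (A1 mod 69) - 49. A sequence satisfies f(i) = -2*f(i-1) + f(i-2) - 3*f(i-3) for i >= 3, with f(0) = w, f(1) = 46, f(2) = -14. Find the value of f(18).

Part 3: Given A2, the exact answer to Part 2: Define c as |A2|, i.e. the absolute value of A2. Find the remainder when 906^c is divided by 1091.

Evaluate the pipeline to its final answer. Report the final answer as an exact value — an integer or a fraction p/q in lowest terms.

Part 1: remainder = value at the root: 6*(-27)^2 + 7*(-27)^1 - 6 = (4374) + (-189) + (-6) = 4179; answer 4179
Part 2: A1 = 4179; w = -10; f(3) = -2*(-14) + 1*(46) - 3*(-10) = 104; iterating: f(3)=104, f(4)=-360, f(5)=866, f(6)=-2404, f(7)=6754, f(8)=-18510, f(9)=50986, f(10)=-140744, f(11)=388004, f(12)=-1069710, f(13)=2949656, f(14)=-8133034, f(15)=22424854, f(16)=-61831710, f(17)=170487376, f(18)=-470081024; answer -470081024
Part 3: A2 = -470081024; c = 470081024; squarings mod 1091: 906^1=906, 906^2=404, 906^4=657, 906^8=704, 906^16=302, 906^32=651, 906^64=493, 906^128=847, 906^256=622, 906^512=670, 906^1024=499, 906^2048=253, 906^4096=731, 906^8192=862, 906^16384=73, 906^32768=965, 906^65536=602, 906^131072=192, 906^262144=861, 906^524288=532, 906^1048576=455, 906^2097152=826, 906^4194304=401, 906^8388608=424, 906^16777216=852, 906^33554432=389, 906^67108864=763, 906^134217728=666, 906^268435456=610; 906^470081024 = 906^512 * 906^1024 * 906^2048 * 906^4096 * 906^16384 * 906^32768 * 906^262144 * 906^67108864 * 906^134217728 * 906^268435456 = 949 (mod 1091); answer 949

949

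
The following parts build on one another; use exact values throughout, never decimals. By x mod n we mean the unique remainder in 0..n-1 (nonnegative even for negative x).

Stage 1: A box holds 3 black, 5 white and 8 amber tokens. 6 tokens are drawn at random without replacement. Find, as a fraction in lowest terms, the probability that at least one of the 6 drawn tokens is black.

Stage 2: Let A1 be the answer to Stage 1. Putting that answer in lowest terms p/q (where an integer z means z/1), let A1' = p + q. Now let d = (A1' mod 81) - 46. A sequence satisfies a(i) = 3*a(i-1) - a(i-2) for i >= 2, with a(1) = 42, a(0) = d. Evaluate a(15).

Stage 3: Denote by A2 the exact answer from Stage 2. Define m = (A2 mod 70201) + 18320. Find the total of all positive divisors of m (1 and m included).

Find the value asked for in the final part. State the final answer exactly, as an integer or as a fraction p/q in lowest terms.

79040

Stage 1: total draws C(16,6) = 8008; complement C(13,6) = 1716; favorable 8008 - 1716 = 6292; P = 11/14; answer 11/14
Stage 2: A1 = 11/14; threaded value p + q = 25; d = -21; a(2) = 3*(42) - 1*(-21) = 147; iterating: a(2)=147, a(3)=399, a(4)=1050, a(5)=2751, a(6)=7203, a(7)=18858, a(8)=49371, a(9)=129255, a(10)=338394, a(11)=885927, a(12)=2319387, a(13)=6072234, a(14)=15897315, a(15)=41619711; answer 41619711
Stage 3: A2 = 41619711; m = 79039; 79039 is prime, so its only divisors are 1 and 79039; sigma = 1 + 79039 = 79040; answer 79040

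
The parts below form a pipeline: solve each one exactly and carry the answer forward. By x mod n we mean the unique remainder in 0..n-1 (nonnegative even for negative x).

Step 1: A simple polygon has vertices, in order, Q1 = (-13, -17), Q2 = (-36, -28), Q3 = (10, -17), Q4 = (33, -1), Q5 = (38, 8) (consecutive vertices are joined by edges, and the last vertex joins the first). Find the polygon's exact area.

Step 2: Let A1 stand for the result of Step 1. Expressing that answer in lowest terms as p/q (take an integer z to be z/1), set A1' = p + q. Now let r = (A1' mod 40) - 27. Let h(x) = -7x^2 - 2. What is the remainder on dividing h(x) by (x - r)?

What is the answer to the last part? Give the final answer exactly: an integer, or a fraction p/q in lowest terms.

-702

Step 1: cross terms: (-13*-28 - -36*-17)=-248, (-36*-17 - 10*-28)=892, (10*-1 - 33*-17)=551, (33*8 - 38*-1)=302, (38*-17 - -13*8)=-542; twice the area = |955| = 955; area = 955/2; answer 955/2
Step 2: A1 = 955/2; threaded value p + q = 957; r = 10; remainder = value at the root: -7*(10)^2 - 2 = (-700) + (-2) = -702; answer -702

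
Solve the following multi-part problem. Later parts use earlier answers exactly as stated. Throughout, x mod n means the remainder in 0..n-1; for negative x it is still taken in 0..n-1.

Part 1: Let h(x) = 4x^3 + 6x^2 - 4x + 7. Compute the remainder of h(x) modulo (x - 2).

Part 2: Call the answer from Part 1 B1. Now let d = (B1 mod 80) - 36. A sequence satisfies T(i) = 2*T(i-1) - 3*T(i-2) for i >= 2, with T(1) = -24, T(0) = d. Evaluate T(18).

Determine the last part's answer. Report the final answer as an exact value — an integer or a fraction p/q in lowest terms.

565383

Part 1: remainder = value at the root: 4*(2)^3 + 6*(2)^2 - 4*(2)^1 + 7 = (32) + (24) + (-8) + (7) = 55; answer 55
Part 2: B1 = 55; d = 19; T(2) = 2*(-24) - 3*(19) = -105; iterating: T(2)=-105, T(3)=-138, T(4)=39, T(5)=492, T(6)=867, T(7)=258, T(8)=-2085, T(9)=-4944, T(10)=-3633, T(11)=7566, T(12)=26031, T(13)=29364, T(14)=-19365, T(15)=-126822, T(16)=-195549, T(17)=-10632, T(18)=565383; answer 565383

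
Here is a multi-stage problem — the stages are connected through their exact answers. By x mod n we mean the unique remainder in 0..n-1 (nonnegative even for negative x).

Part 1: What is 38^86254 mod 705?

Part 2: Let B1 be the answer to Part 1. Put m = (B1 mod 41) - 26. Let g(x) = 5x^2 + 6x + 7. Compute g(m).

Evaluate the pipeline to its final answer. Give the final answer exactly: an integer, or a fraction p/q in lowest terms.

2086

Part 1: squarings mod 705: 38^1=38, 38^2=34, 38^4=451, 38^8=361, 38^16=601, 38^32=241, 38^64=271, 38^128=121, 38^256=541, 38^512=106, 38^1024=661, 38^2048=526, 38^4096=316, 38^8192=451, 38^16384=361, 38^32768=601, 38^65536=241; 38^86254 = 38^2 * 38^4 * 38^8 * 38^32 * 38^64 * 38^128 * 38^4096 * 38^16384 * 38^65536 = 169 (mod 705); answer 169
Part 2: B1 = 169; m = -21; 5*(-21)^2 + 6*(-21)^1 + 7 = (2205) + (-126) + (7) = 2086; answer 2086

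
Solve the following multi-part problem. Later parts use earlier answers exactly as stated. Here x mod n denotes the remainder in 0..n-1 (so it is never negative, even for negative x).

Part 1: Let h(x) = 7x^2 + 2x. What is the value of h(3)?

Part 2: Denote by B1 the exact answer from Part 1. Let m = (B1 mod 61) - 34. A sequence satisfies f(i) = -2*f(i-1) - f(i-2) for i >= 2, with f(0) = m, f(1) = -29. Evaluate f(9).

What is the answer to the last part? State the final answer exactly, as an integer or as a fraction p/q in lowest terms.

Part 1: 7*(3)^2 + 2*(3)^1 = (63) + (6) = 69; answer 69
Part 2: B1 = 69; m = -26; f(2) = -2*(-29) - 1*(-26) = 84; iterating: f(2)=84, f(3)=-139, f(4)=194, f(5)=-249, f(6)=304, f(7)=-359, f(8)=414, f(9)=-469; answer -469

-469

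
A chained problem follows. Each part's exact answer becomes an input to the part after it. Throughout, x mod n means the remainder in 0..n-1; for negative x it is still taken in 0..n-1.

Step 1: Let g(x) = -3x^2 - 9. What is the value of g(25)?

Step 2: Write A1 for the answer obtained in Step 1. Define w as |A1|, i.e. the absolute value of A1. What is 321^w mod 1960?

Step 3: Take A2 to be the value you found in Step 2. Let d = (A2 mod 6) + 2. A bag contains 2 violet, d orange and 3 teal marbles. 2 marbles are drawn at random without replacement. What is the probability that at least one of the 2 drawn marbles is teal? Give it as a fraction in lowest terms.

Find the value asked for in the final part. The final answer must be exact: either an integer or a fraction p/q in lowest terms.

Step 1: -3*(25)^2 - 9 = (-1875) + (-9) = -1884; answer -1884
Step 2: A1 = -1884; w = 1884; squarings mod 1960: 321^1=321, 321^2=1121, 321^4=281, 321^8=561, 321^16=1121, 321^32=281, 321^64=561, 321^128=1121, 321^256=281, 321^512=561, 321^1024=1121; 321^1884 = 321^4 * 321^8 * 321^16 * 321^64 * 321^256 * 321^512 * 321^1024 = 561 (mod 1960); answer 561
Step 3: A2 = 561; d = 5; total draws C(10,2) = 45; complement C(7,2) = 21; favorable 45 - 21 = 24; P = 8/15; answer 8/15

8/15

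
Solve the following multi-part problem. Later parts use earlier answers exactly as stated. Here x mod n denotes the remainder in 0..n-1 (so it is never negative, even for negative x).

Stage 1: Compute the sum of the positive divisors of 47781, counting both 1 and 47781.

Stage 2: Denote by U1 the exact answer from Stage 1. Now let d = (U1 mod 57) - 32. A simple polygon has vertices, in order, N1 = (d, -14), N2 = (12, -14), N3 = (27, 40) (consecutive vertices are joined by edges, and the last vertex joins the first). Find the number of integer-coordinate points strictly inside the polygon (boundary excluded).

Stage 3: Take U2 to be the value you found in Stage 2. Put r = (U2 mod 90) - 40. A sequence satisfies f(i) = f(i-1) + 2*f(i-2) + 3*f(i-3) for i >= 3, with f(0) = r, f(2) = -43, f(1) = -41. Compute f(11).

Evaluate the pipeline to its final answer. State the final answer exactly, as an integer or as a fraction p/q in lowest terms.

-191045

Stage 1: 47781 = 3^2 * 5309; sigma = (1 + 3 + 9) * (1 + 5309) = 13 * 5310 = 69030; answer 69030
Stage 2: U1 = 69030; d = -29; cross terms: (-29*-14 - 12*-14)=574, (12*40 - 27*-14)=858, (27*-14 - -29*40)=782; twice the area = |2214| = 2214; area = 1107; boundary points = 41 + 3 + 2 = 46; strictly interior points = area - boundary/2 + 1 = 1085; answer 1085
Stage 3: U2 = 1085; r = -35; f(3) = 1*(-43) + 2*(-41) + 3*(-35) = -230; iterating: f(3)=-230, f(4)=-439, f(5)=-1028, f(6)=-2596, f(7)=-5969, f(8)=-14245, f(9)=-33971, f(10)=-80368, f(11)=-191045; answer -191045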